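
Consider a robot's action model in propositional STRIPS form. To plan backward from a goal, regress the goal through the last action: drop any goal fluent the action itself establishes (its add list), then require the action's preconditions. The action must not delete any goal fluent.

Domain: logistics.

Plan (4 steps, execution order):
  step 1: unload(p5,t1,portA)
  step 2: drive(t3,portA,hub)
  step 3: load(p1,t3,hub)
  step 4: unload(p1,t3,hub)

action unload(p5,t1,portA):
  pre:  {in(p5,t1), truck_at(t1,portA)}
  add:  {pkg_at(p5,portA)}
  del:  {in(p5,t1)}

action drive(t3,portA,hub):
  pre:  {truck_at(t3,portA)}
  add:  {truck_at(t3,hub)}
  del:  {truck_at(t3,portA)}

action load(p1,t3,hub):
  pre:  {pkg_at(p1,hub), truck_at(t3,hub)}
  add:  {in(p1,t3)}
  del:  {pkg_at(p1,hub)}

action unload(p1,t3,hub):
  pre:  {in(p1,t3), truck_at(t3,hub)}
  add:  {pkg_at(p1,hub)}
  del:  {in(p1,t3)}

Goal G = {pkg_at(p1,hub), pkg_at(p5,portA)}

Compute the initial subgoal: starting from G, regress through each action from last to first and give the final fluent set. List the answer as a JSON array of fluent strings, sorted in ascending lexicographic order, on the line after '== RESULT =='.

Work backward from the goal:
  through step 4 (unload(p1,t3,hub)): drop {pkg_at(p1,hub)}, keep {pkg_at(p5,portA)}, require {in(p1,t3), truck_at(t3,hub)}
    → {in(p1,t3), pkg_at(p5,portA), truck_at(t3,hub)}
  through step 3 (load(p1,t3,hub)): drop {in(p1,t3)}, keep {pkg_at(p5,portA), truck_at(t3,hub)}, require {pkg_at(p1,hub), truck_at(t3,hub)}
    → {pkg_at(p1,hub), pkg_at(p5,portA), truck_at(t3,hub)}
  through step 2 (drive(t3,portA,hub)): drop {truck_at(t3,hub)}, keep {pkg_at(p1,hub), pkg_at(p5,portA)}, require {truck_at(t3,portA)}
    → {pkg_at(p1,hub), pkg_at(p5,portA), truck_at(t3,portA)}
  through step 1 (unload(p5,t1,portA)): drop {pkg_at(p5,portA)}, keep {pkg_at(p1,hub), truck_at(t3,portA)}, require {in(p5,t1), truck_at(t1,portA)}
    → {in(p5,t1), pkg_at(p1,hub), truck_at(t1,portA), truck_at(t3,portA)}

== RESULT ==
["in(p5,t1)", "pkg_at(p1,hub)", "truck_at(t1,portA)", "truck_at(t3,portA)"]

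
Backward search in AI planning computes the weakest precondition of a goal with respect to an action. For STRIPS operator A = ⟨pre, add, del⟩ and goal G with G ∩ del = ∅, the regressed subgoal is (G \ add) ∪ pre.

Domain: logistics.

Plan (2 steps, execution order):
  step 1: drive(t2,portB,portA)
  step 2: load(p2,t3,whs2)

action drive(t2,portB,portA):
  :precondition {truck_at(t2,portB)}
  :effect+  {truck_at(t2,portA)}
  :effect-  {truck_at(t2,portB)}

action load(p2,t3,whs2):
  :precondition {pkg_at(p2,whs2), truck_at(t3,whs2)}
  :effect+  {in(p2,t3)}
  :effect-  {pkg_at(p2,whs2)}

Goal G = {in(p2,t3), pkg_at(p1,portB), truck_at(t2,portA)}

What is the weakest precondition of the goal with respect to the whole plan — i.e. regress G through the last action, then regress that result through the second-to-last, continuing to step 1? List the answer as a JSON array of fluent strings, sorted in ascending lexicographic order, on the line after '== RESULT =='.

Regress step by step:
  through step 2 (load(p2,t3,whs2)): drop {in(p2,t3)}, keep {pkg_at(p1,portB), truck_at(t2,portA)}, require {pkg_at(p2,whs2), truck_at(t3,whs2)}
    → {pkg_at(p1,portB), pkg_at(p2,whs2), truck_at(t2,portA), truck_at(t3,whs2)}
  through step 1 (drive(t2,portB,portA)): drop {truck_at(t2,portA)}, keep {pkg_at(p1,portB), pkg_at(p2,whs2), truck_at(t3,whs2)}, require {truck_at(t2,portB)}
    → {pkg_at(p1,portB), pkg_at(p2,whs2), truck_at(t2,portB), truck_at(t3,whs2)}

== RESULT ==
["pkg_at(p1,portB)", "pkg_at(p2,whs2)", "truck_at(t2,portB)", "truck_at(t3,whs2)"]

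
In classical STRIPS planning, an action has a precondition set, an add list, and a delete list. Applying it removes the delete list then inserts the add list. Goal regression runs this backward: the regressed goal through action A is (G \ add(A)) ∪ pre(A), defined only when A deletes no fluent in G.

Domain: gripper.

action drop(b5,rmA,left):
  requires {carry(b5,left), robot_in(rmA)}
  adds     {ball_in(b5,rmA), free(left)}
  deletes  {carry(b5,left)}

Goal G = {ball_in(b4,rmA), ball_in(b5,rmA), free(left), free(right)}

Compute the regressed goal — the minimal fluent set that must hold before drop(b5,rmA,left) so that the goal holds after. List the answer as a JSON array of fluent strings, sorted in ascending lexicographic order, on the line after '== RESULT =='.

Compute (G \ add) ∪ pre:
  G ∩ del = {}  (empty — regression defined)
  G \ add = {ball_in(b4,rmA), ball_in(b5,rmA), free(left), free(right)} \ {ball_in(b5,rmA), free(left)} = {ball_in(b4,rmA), free(right)}
  ∪ pre   = {ball_in(b4,rmA), free(right)} ∪ {carry(b5,left), robot_in(rmA)}
          = {ball_in(b4,rmA), carry(b5,left), free(right), robot_in(rmA)}

== RESULT ==
["ball_in(b4,rmA)", "carry(b5,left)", "free(right)", "robot_in(rmA)"]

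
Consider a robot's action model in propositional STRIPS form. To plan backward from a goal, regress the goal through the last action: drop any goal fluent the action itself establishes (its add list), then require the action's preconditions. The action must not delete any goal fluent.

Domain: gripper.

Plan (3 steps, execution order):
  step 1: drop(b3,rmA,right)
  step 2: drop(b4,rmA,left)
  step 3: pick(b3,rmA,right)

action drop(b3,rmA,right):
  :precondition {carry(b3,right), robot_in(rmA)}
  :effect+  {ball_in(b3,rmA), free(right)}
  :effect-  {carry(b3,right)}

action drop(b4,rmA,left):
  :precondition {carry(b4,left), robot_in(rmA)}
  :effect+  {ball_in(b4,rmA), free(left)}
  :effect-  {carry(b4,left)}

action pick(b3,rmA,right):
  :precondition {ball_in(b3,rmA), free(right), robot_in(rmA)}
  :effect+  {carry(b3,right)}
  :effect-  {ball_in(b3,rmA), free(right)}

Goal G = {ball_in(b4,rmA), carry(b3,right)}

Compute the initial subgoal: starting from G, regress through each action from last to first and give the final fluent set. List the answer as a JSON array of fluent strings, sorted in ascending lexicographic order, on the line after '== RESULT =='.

Regress step by step:
  through step 3 (pick(b3,rmA,right)): drop {carry(b3,right)}, keep {ball_in(b4,rmA)}, require {ball_in(b3,rmA), free(right), robot_in(rmA)}
    → {ball_in(b3,rmA), ball_in(b4,rmA), free(right), robot_in(rmA)}
  through step 2 (drop(b4,rmA,left)): drop {ball_in(b4,rmA)}, keep {ball_in(b3,rmA), free(right), robot_in(rmA)}, require {carry(b4,left), robot_in(rmA)}
    → {ball_in(b3,rmA), carry(b4,left), free(right), robot_in(rmA)}
  through step 1 (drop(b3,rmA,right)): drop {ball_in(b3,rmA), free(right)}, keep {carry(b4,left), robot_in(rmA)}, require {carry(b3,right), robot_in(rmA)}
    → {carry(b3,right), carry(b4,left), robot_in(rmA)}

== RESULT ==
["carry(b3,right)", "carry(b4,left)", "robot_in(rmA)"]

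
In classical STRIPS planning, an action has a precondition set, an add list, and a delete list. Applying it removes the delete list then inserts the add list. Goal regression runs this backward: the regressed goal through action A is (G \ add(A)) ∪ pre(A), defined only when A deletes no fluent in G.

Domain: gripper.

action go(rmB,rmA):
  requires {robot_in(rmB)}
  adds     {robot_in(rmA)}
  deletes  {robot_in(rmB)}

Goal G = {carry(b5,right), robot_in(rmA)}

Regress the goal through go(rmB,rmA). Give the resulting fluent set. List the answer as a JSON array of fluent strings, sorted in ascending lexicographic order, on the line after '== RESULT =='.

Regress:
  G ∩ del = {}  (empty — regression defined)
  G \ add = {carry(b5,right), robot_in(rmA)} \ {robot_in(rmA)} = {carry(b5,right)}
  ∪ pre   = {carry(b5,right)} ∪ {robot_in(rmB)}
          = {carry(b5,right), robot_in(rmB)}

== RESULT ==
["carry(b5,right)", "robot_in(rmB)"]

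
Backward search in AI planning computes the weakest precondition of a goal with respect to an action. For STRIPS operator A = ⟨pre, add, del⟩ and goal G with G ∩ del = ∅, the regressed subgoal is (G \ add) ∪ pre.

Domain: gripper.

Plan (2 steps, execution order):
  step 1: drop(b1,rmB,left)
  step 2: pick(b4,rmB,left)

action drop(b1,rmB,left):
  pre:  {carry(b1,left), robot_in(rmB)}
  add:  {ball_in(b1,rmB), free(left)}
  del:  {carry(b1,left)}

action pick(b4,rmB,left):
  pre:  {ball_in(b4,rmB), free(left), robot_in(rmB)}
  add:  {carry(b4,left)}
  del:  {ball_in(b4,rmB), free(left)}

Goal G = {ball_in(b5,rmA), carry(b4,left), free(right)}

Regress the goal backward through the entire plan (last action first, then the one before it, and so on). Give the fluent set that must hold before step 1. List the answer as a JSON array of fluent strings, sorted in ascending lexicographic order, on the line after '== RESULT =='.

Regress step by step:
  through step 2 (pick(b4,rmB,left)): drop {carry(b4,left)}, keep {ball_in(b5,rmA), free(right)}, require {ball_in(b4,rmB), free(left), robot_in(rmB)}
    → {ball_in(b4,rmB), ball_in(b5,rmA), free(left), free(right), robot_in(rmB)}
  through step 1 (drop(b1,rmB,left)): drop {free(left)}, keep {ball_in(b4,rmB), ball_in(b5,rmA), free(right), robot_in(rmB)}, require {carry(b1,left), robot_in(rmB)}
    → {ball_in(b4,rmB), ball_in(b5,rmA), carry(b1,left), free(right), robot_in(rmB)}

== RESULT ==
["ball_in(b4,rmB)", "ball_in(b5,rmA)", "carry(b1,left)", "free(right)", "robot_in(rmB)"]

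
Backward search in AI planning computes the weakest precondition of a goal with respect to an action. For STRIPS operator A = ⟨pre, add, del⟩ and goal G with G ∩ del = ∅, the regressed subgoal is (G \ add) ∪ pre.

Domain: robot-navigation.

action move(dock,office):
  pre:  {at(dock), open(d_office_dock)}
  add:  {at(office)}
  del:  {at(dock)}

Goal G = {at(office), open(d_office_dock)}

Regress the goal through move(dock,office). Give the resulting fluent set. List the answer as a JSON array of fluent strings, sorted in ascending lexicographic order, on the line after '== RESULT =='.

Regress:
  G ∩ del = {}  (empty — regression defined)
  G \ add = {at(office), open(d_office_dock)} \ {at(office)} = {open(d_office_dock)}
  ∪ pre   = {open(d_office_dock)} ∪ {at(dock), open(d_office_dock)}
          = {at(dock), open(d_office_dock)}

== RESULT ==
["at(dock)", "open(d_office_dock)"]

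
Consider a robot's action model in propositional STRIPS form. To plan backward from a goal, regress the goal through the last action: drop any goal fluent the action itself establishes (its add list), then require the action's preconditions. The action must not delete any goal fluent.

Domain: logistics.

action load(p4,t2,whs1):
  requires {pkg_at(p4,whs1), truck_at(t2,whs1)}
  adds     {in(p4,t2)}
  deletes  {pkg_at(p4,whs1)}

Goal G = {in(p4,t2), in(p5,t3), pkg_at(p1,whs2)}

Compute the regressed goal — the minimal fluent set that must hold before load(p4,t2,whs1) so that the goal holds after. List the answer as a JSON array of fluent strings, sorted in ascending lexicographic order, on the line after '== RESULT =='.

Regress:
  G ∩ del = {}  (empty — regression defined)
  G \ add = {in(p4,t2), in(p5,t3), pkg_at(p1,whs2)} \ {in(p4,t2)} = {in(p5,t3), pkg_at(p1,whs2)}
  ∪ pre   = {in(p5,t3), pkg_at(p1,whs2)} ∪ {pkg_at(p4,whs1), truck_at(t2,whs1)}
          = {in(p5,t3), pkg_at(p1,whs2), pkg_at(p4,whs1), truck_at(t2,whs1)}

== RESULT ==
["in(p5,t3)", "pkg_at(p1,whs2)", "pkg_at(p4,whs1)", "truck_at(t2,whs1)"]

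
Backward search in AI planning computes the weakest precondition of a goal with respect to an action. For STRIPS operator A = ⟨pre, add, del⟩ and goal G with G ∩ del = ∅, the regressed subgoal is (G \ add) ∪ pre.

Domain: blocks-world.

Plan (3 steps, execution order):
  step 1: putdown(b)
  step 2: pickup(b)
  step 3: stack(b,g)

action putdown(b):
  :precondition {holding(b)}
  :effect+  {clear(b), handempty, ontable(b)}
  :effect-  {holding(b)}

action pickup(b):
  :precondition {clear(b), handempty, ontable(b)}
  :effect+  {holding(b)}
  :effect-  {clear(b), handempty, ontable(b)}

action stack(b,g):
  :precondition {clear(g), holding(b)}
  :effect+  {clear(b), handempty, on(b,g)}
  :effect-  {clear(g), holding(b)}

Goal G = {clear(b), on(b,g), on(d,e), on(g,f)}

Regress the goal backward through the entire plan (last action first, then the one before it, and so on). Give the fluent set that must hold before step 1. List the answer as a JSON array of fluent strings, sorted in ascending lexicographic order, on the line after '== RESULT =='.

Work backward from the goal:
  through step 3 (stack(b,g)): drop {clear(b), on(b,g)}, keep {on(d,e), on(g,f)}, require {clear(g), holding(b)}
    → {clear(g), holding(b), on(d,e), on(g,f)}
  through step 2 (pickup(b)): drop {holding(b)}, keep {clear(g), on(d,e), on(g,f)}, require {clear(b), handempty, ontable(b)}
    → {clear(b), clear(g), handempty, on(d,e), on(g,f), ontable(b)}
  through step 1 (putdown(b)): drop {clear(b), handempty, ontable(b)}, keep {clear(g), on(d,e), on(g,f)}, require {holding(b)}
    → {clear(g), holding(b), on(d,e), on(g,f)}

== RESULT ==
["clear(g)", "holding(b)", "on(d,e)", "on(g,f)"]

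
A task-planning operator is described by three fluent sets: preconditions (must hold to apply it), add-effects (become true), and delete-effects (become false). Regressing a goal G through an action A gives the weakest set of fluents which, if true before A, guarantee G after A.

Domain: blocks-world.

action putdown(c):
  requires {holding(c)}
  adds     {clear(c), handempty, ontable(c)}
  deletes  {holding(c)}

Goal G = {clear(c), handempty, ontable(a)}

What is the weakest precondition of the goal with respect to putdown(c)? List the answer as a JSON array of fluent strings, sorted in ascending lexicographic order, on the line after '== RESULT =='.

Compute (G \ add) ∪ pre:
  G ∩ del = {}  (empty — regression defined)
  G \ add = {clear(c), handempty, ontable(a)} \ {clear(c), handempty, ontable(c)} = {ontable(a)}
  ∪ pre   = {ontable(a)} ∪ {holding(c)}
          = {holding(c), ontable(a)}

== RESULT ==
["holding(c)", "ontable(a)"]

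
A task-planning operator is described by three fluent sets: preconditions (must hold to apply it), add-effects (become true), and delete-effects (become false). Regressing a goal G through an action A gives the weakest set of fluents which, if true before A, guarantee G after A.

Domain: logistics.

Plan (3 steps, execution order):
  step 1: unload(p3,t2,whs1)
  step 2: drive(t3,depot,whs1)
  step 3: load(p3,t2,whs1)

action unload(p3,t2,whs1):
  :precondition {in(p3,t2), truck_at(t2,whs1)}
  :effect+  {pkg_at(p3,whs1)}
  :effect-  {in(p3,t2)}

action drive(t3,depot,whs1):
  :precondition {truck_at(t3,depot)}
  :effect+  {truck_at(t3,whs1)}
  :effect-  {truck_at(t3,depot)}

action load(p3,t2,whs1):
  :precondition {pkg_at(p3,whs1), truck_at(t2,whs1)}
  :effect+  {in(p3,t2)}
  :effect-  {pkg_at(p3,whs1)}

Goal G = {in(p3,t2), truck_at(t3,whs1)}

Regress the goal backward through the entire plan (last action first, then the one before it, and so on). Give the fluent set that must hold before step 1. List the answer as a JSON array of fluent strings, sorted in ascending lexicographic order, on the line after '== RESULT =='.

Work backward from the goal:
  through step 3 (load(p3,t2,whs1)): drop {in(p3,t2)}, keep {truck_at(t3,whs1)}, require {pkg_at(p3,whs1), truck_at(t2,whs1)}
    → {pkg_at(p3,whs1), truck_at(t2,whs1), truck_at(t3,whs1)}
  through step 2 (drive(t3,depot,whs1)): drop {truck_at(t3,whs1)}, keep {pkg_at(p3,whs1), truck_at(t2,whs1)}, require {truck_at(t3,depot)}
    → {pkg_at(p3,whs1), truck_at(t2,whs1), truck_at(t3,depot)}
  through step 1 (unload(p3,t2,whs1)): drop {pkg_at(p3,whs1)}, keep {truck_at(t2,whs1), truck_at(t3,depot)}, require {in(p3,t2), truck_at(t2,whs1)}
    → {in(p3,t2), truck_at(t2,whs1), truck_at(t3,depot)}

== RESULT ==
["in(p3,t2)", "truck_at(t2,whs1)", "truck_at(t3,depot)"]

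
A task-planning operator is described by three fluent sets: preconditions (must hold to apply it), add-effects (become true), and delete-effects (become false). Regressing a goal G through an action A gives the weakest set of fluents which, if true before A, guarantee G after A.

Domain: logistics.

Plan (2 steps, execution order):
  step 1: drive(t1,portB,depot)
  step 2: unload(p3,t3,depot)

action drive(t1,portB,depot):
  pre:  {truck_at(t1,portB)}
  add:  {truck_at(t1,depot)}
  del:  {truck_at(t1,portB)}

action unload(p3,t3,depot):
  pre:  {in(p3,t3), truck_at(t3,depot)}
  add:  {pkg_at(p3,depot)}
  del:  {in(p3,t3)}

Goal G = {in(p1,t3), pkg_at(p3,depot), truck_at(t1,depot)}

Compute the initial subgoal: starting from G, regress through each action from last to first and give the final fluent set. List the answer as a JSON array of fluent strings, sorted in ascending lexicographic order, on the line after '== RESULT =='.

Regress step by step:
  through step 2 (unload(p3,t3,depot)): drop {pkg_at(p3,depot)}, keep {in(p1,t3), truck_at(t1,depot)}, require {in(p3,t3), truck_at(t3,depot)}
    → {in(p1,t3), in(p3,t3), truck_at(t1,depot), truck_at(t3,depot)}
  through step 1 (drive(t1,portB,depot)): drop {truck_at(t1,depot)}, keep {in(p1,t3), in(p3,t3), truck_at(t3,depot)}, require {truck_at(t1,portB)}
    → {in(p1,t3), in(p3,t3), truck_at(t1,portB), truck_at(t3,depot)}

== RESULT ==
["in(p1,t3)", "in(p3,t3)", "truck_at(t1,portB)", "truck_at(t3,depot)"]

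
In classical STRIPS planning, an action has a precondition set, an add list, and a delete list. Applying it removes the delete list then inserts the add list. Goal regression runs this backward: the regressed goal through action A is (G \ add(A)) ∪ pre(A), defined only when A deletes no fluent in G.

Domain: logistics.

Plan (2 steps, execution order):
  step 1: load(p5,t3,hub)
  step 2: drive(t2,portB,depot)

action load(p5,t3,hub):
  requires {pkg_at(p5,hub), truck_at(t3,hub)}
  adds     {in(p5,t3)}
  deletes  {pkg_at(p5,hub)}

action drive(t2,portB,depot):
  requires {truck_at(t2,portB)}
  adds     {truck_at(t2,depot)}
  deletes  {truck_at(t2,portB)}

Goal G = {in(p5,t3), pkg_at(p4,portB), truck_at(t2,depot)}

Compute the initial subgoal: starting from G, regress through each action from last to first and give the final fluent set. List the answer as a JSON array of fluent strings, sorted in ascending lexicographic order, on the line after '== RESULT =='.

Regress step by step:
  through step 2 (drive(t2,portB,depot)): drop {truck_at(t2,depot)}, keep {in(p5,t3), pkg_at(p4,portB)}, require {truck_at(t2,portB)}
    → {in(p5,t3), pkg_at(p4,portB), truck_at(t2,portB)}
  through step 1 (load(p5,t3,hub)): drop {in(p5,t3)}, keep {pkg_at(p4,portB), truck_at(t2,portB)}, require {pkg_at(p5,hub), truck_at(t3,hub)}
    → {pkg_at(p4,portB), pkg_at(p5,hub), truck_at(t2,portB), truck_at(t3,hub)}

== RESULT ==
["pkg_at(p4,portB)", "pkg_at(p5,hub)", "truck_at(t2,portB)", "truck_at(t3,hub)"]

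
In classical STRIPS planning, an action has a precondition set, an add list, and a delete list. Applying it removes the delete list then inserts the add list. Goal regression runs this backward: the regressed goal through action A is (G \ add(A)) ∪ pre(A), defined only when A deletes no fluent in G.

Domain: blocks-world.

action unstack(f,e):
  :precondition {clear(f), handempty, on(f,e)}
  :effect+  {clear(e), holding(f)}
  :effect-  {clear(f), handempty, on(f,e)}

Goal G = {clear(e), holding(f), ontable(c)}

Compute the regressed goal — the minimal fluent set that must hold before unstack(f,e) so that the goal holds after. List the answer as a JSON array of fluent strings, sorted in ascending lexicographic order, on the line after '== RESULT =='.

Regress:
  G ∩ del = {}  (empty — regression defined)
  G \ add = {clear(e), holding(f), ontable(c)} \ {clear(e), holding(f)} = {ontable(c)}
  ∪ pre   = {ontable(c)} ∪ {clear(f), handempty, on(f,e)}
          = {clear(f), handempty, on(f,e), ontable(c)}

== RESULT ==
["clear(f)", "handempty", "on(f,e)", "ontable(c)"]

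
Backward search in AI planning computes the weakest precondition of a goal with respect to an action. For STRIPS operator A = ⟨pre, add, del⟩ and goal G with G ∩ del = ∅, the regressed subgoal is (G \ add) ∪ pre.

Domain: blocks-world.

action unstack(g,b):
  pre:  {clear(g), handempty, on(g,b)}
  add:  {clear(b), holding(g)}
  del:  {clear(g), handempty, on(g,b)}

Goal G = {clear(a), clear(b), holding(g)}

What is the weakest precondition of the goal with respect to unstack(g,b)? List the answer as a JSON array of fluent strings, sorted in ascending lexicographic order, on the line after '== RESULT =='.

Compute (G \ add) ∪ pre:
  G ∩ del = {}  (empty — regression defined)
  G \ add = {clear(a), clear(b), holding(g)} \ {clear(b), holding(g)} = {clear(a)}
  ∪ pre   = {clear(a)} ∪ {clear(g), handempty, on(g,b)}
          = {clear(a), clear(g), handempty, on(g,b)}

== RESULT ==
["clear(a)", "clear(g)", "handempty", "on(g,b)"]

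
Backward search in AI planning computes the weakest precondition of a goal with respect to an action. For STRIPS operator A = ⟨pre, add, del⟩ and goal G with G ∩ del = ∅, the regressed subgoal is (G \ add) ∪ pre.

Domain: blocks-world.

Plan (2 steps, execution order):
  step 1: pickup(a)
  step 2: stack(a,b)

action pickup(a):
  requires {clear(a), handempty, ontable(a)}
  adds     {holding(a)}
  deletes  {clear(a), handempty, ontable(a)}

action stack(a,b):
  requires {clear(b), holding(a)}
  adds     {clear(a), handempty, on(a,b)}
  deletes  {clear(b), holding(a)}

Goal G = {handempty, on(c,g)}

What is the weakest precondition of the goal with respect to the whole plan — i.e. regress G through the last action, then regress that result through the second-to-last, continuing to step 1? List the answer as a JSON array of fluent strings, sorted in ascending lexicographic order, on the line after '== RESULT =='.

Regress step by step:
  through step 2 (stack(a,b)): drop {handempty}, keep {on(c,g)}, require {clear(b), holding(a)}
    → {clear(b), holding(a), on(c,g)}
  through step 1 (pickup(a)): drop {holding(a)}, keep {clear(b), on(c,g)}, require {clear(a), handempty, ontable(a)}
    → {clear(a), clear(b), handempty, on(c,g), ontable(a)}

== RESULT ==
["clear(a)", "clear(b)", "handempty", "on(c,g)", "ontable(a)"]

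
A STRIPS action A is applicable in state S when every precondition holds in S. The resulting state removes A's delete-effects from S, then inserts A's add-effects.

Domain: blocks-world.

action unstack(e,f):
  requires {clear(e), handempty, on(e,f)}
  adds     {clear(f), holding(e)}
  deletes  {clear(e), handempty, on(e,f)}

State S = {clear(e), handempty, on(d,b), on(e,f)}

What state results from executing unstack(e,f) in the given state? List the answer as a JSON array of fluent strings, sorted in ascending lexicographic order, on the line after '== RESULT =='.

Progress:
  pre ⊆ S: {clear(e), handempty, on(e,f)} ⊆ S  — applicable
  S \ del = {on(d,b)}
  ∪ add   = {clear(f), holding(e), on(d,b)}

== RESULT ==
["clear(f)", "holding(e)", "on(d,b)"]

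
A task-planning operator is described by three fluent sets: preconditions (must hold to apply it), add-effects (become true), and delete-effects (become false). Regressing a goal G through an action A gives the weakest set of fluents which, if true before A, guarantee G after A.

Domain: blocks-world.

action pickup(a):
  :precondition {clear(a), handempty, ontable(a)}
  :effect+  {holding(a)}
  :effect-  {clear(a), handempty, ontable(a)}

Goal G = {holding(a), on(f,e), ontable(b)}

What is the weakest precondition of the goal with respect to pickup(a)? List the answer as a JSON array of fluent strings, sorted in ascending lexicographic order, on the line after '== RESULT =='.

Compute (G \ add) ∪ pre:
  G ∩ del = {}  (empty — regression defined)
  G \ add = {holding(a), on(f,e), ontable(b)} \ {holding(a)} = {on(f,e), ontable(b)}
  ∪ pre   = {on(f,e), ontable(b)} ∪ {clear(a), handempty, ontable(a)}
          = {clear(a), handempty, on(f,e), ontable(a), ontable(b)}

== RESULT ==
["clear(a)", "handempty", "on(f,e)", "ontable(a)", "ontable(b)"]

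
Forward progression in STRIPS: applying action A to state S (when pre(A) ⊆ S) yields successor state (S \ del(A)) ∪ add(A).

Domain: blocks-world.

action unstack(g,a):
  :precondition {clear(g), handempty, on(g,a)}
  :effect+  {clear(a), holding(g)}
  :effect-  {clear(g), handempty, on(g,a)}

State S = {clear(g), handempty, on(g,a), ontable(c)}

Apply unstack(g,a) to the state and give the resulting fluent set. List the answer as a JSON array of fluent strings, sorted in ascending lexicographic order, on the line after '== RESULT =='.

Progress:
  pre ⊆ S: {clear(g), handempty, on(g,a)} ⊆ S  — applicable
  S \ del = {ontable(c)}
  ∪ add   = {clear(a), holding(g), ontable(c)}

== RESULT ==
["clear(a)", "holding(g)", "ontable(c)"]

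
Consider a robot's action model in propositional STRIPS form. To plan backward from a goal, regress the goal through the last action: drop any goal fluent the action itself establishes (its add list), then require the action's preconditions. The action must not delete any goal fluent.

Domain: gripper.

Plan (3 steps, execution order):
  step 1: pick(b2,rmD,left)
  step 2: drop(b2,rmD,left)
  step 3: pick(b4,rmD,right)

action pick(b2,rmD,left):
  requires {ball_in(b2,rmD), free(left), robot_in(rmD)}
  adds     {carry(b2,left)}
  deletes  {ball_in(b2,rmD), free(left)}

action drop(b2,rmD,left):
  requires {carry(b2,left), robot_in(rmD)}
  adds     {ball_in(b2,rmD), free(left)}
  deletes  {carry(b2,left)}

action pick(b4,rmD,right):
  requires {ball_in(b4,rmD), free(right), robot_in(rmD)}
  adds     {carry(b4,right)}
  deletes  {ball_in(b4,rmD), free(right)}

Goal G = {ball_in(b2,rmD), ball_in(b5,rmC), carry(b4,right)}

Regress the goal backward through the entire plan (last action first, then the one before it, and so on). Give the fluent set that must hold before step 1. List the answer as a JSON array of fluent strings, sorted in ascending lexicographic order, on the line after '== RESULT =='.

Regress step by step:
  through step 3 (pick(b4,rmD,right)): drop {carry(b4,right)}, keep {ball_in(b2,rmD), ball_in(b5,rmC)}, require {ball_in(b4,rmD), free(right), robot_in(rmD)}
    → {ball_in(b2,rmD), ball_in(b4,rmD), ball_in(b5,rmC), free(right), robot_in(rmD)}
  through step 2 (drop(b2,rmD,left)): drop {ball_in(b2,rmD)}, keep {ball_in(b4,rmD), ball_in(b5,rmC), free(right), robot_in(rmD)}, require {carry(b2,left), robot_in(rmD)}
    → {ball_in(b4,rmD), ball_in(b5,rmC), carry(b2,left), free(right), robot_in(rmD)}
  through step 1 (pick(b2,rmD,left)): drop {carry(b2,left)}, keep {ball_in(b4,rmD), ball_in(b5,rmC), free(right), robot_in(rmD)}, require {ball_in(b2,rmD), free(left), robot_in(rmD)}
    → {ball_in(b2,rmD), ball_in(b4,rmD), ball_in(b5,rmC), free(left), free(right), robot_in(rmD)}

== RESULT ==
["ball_in(b2,rmD)", "ball_in(b4,rmD)", "ball_in(b5,rmC)", "free(left)", "free(right)", "robot_in(rmD)"]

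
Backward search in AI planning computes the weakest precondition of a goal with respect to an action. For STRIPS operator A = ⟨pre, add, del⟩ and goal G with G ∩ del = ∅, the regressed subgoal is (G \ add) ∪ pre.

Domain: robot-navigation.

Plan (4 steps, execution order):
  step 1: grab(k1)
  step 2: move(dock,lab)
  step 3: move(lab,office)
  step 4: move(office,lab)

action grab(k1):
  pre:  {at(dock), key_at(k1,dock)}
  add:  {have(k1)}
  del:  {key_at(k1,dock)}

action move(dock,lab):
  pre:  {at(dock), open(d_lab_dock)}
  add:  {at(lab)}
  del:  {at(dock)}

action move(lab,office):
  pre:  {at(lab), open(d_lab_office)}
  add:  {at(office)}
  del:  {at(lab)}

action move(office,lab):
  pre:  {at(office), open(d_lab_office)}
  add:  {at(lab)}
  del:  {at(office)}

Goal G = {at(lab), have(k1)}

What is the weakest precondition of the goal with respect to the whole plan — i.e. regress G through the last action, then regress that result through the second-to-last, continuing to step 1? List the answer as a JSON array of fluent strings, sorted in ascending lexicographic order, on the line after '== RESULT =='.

Regress step by step:
  through step 4 (move(office,lab)): drop {at(lab)}, keep {have(k1)}, require {at(office), open(d_lab_office)}
    → {at(office), have(k1), open(d_lab_office)}
  through step 3 (move(lab,office)): drop {at(office)}, keep {have(k1), open(d_lab_office)}, require {at(lab), open(d_lab_office)}
    → {at(lab), have(k1), open(d_lab_office)}
  through step 2 (move(dock,lab)): drop {at(lab)}, keep {have(k1), open(d_lab_office)}, require {at(dock), open(d_lab_dock)}
    → {at(dock), have(k1), open(d_lab_dock), open(d_lab_office)}
  through step 1 (grab(k1)): drop {have(k1)}, keep {at(dock), open(d_lab_dock), open(d_lab_office)}, require {at(dock), key_at(k1,dock)}
    → {at(dock), key_at(k1,dock), open(d_lab_dock), open(d_lab_office)}

== RESULT ==
["at(dock)", "key_at(k1,dock)", "open(d_lab_dock)", "open(d_lab_office)"]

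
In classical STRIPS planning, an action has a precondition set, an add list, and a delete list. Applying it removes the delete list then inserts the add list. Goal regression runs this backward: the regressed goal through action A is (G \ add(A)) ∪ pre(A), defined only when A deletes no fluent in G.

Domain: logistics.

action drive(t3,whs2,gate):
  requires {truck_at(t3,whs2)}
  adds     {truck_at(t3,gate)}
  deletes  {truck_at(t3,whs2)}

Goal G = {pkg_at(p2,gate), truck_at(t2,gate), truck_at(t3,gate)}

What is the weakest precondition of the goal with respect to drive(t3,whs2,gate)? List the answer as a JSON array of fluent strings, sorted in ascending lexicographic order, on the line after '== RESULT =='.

Compute (G \ add) ∪ pre:
  G ∩ del = {}  (empty — regression defined)
  G \ add = {pkg_at(p2,gate), truck_at(t2,gate), truck_at(t3,gate)} \ {truck_at(t3,gate)} = {pkg_at(p2,gate), truck_at(t2,gate)}
  ∪ pre   = {pkg_at(p2,gate), truck_at(t2,gate)} ∪ {truck_at(t3,whs2)}
          = {pkg_at(p2,gate), truck_at(t2,gate), truck_at(t3,whs2)}

== RESULT ==
["pkg_at(p2,gate)", "truck_at(t2,gate)", "truck_at(t3,whs2)"]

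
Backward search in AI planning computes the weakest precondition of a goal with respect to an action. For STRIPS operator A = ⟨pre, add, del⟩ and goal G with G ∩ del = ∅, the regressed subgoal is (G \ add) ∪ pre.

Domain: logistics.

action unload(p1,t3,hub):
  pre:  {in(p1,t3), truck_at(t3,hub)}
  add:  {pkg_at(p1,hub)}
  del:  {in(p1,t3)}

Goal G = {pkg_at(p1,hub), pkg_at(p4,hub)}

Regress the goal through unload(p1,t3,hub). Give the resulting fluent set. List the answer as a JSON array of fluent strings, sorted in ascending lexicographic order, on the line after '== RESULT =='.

Regress:
  G ∩ del = {}  (empty — regression defined)
  G \ add = {pkg_at(p1,hub), pkg_at(p4,hub)} \ {pkg_at(p1,hub)} = {pkg_at(p4,hub)}
  ∪ pre   = {pkg_at(p4,hub)} ∪ {in(p1,t3), truck_at(t3,hub)}
          = {in(p1,t3), pkg_at(p4,hub), truck_at(t3,hub)}

== RESULT ==
["in(p1,t3)", "pkg_at(p4,hub)", "truck_at(t3,hub)"]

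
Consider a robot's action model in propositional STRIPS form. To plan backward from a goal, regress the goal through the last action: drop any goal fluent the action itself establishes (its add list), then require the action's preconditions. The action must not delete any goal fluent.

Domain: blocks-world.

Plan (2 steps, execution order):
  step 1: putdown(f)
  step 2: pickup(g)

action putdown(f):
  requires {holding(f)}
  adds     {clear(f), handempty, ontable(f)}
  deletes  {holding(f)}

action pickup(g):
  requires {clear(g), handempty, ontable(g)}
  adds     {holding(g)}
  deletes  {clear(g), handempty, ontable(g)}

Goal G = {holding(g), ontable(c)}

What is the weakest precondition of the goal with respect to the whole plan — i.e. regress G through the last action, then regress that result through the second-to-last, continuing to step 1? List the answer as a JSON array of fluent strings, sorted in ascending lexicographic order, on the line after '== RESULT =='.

Work backward from the goal:
  through step 2 (pickup(g)): drop {holding(g)}, keep {ontable(c)}, require {clear(g), handempty, ontable(g)}
    → {clear(g), handempty, ontable(c), ontable(g)}
  through step 1 (putdown(f)): drop {handempty}, keep {clear(g), ontable(c), ontable(g)}, require {holding(f)}
    → {clear(g), holding(f), ontable(c), ontable(g)}

== RESULT ==
["clear(g)", "holding(f)", "ontable(c)", "ontable(g)"]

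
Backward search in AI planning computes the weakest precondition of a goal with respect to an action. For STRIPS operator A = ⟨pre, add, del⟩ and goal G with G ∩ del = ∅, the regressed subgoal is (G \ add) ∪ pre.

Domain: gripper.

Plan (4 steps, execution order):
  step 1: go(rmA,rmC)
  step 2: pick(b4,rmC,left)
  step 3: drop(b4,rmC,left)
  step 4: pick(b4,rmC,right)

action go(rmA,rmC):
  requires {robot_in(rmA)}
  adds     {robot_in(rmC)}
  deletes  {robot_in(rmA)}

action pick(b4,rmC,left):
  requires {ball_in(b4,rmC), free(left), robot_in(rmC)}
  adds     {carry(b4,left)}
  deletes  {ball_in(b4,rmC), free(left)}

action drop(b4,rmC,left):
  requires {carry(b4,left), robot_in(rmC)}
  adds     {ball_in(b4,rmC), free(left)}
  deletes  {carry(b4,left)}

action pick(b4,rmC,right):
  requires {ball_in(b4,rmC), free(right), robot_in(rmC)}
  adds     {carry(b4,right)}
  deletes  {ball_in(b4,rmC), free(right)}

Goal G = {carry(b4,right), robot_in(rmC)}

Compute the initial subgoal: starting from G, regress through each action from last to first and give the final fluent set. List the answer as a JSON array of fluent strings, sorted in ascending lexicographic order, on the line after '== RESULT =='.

Work backward from the goal:
  through step 4 (pick(b4,rmC,right)): drop {carry(b4,right)}, keep {robot_in(rmC)}, require {ball_in(b4,rmC), free(right), robot_in(rmC)}
    → {ball_in(b4,rmC), free(right), robot_in(rmC)}
  through step 3 (drop(b4,rmC,left)): drop {ball_in(b4,rmC)}, keep {free(right), robot_in(rmC)}, require {carry(b4,left), robot_in(rmC)}
    → {carry(b4,left), free(right), robot_in(rmC)}
  through step 2 (pick(b4,rmC,left)): drop {carry(b4,left)}, keep {free(right), robot_in(rmC)}, require {ball_in(b4,rmC), free(left), robot_in(rmC)}
    → {ball_in(b4,rmC), free(left), free(right), robot_in(rmC)}
  through step 1 (go(rmA,rmC)): drop {robot_in(rmC)}, keep {ball_in(b4,rmC), free(left), free(right)}, require {robot_in(rmA)}
    → {ball_in(b4,rmC), free(left), free(right), robot_in(rmA)}

== RESULT ==
["ball_in(b4,rmC)", "free(left)", "free(right)", "robot_in(rmA)"]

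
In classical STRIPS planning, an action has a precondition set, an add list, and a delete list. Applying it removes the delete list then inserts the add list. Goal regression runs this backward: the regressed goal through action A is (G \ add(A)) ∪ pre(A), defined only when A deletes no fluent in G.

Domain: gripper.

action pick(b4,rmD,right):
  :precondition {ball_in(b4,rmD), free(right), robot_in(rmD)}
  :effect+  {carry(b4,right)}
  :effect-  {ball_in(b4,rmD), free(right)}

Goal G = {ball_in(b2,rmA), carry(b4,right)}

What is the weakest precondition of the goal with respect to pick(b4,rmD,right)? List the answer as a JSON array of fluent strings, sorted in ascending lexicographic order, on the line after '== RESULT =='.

Regress:
  G ∩ del = {}  (empty — regression defined)
  G \ add = {ball_in(b2,rmA), carry(b4,right)} \ {carry(b4,right)} = {ball_in(b2,rmA)}
  ∪ pre   = {ball_in(b2,rmA)} ∪ {ball_in(b4,rmD), free(right), robot_in(rmD)}
          = {ball_in(b2,rmA), ball_in(b4,rmD), free(right), robot_in(rmD)}

== RESULT ==
["ball_in(b2,rmA)", "ball_in(b4,rmD)", "free(right)", "robot_in(rmD)"]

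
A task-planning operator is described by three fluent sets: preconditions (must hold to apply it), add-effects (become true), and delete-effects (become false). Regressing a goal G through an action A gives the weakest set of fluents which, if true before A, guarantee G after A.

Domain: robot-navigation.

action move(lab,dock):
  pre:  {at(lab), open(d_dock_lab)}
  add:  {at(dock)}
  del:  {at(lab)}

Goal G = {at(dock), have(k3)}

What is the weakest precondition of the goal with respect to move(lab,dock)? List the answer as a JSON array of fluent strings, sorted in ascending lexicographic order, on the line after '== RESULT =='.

Regress:
  G ∩ del = {}  (empty — regression defined)
  G \ add = {at(dock), have(k3)} \ {at(dock)} = {have(k3)}
  ∪ pre   = {have(k3)} ∪ {at(lab), open(d_dock_lab)}
          = {at(lab), have(k3), open(d_dock_lab)}

== RESULT ==
["at(lab)", "have(k3)", "open(d_dock_lab)"]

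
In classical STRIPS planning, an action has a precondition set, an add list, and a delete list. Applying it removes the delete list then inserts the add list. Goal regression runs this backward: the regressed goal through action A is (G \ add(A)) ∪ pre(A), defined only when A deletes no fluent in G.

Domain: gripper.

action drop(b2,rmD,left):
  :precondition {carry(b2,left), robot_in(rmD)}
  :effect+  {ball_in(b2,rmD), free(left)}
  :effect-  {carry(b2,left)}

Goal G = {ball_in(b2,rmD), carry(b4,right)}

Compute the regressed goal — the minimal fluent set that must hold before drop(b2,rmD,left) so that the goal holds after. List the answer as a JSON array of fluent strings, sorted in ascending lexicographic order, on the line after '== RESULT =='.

Regress:
  G ∩ del = {}  (empty — regression defined)
  G \ add = {ball_in(b2,rmD), carry(b4,right)} \ {ball_in(b2,rmD), free(left)} = {carry(b4,right)}
  ∪ pre   = {carry(b4,right)} ∪ {carry(b2,left), robot_in(rmD)}
          = {carry(b2,left), carry(b4,right), robot_in(rmD)}

== RESULT ==
["carry(b2,left)", "carry(b4,right)", "robot_in(rmD)"]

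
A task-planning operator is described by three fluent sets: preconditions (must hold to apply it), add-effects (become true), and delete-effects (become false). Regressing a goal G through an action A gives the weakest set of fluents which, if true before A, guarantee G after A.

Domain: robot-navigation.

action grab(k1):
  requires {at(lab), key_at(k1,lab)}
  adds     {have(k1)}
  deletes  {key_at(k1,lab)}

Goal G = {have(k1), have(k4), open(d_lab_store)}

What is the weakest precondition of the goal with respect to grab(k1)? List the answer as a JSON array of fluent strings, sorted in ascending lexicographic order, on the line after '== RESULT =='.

Compute (G \ add) ∪ pre:
  G ∩ del = {}  (empty — regression defined)
  G \ add = {have(k1), have(k4), open(d_lab_store)} \ {have(k1)} = {have(k4), open(d_lab_store)}
  ∪ pre   = {have(k4), open(d_lab_store)} ∪ {at(lab), key_at(k1,lab)}
          = {at(lab), have(k4), key_at(k1,lab), open(d_lab_store)}

== RESULT ==
["at(lab)", "have(k4)", "key_at(k1,lab)", "open(d_lab_store)"]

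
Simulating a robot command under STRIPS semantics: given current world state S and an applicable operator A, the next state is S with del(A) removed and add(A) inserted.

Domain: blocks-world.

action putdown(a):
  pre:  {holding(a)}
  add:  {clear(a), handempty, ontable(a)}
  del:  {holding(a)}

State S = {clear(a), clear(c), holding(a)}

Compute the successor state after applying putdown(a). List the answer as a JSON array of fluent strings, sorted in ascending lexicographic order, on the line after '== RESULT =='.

Progress:
  pre ⊆ S: {holding(a)} ⊆ S  — applicable
  S \ del = {clear(a), clear(c)}
  ∪ add   = {clear(a), clear(c), handempty, ontable(a)}

== RESULT ==
["clear(a)", "clear(c)", "handempty", "ontable(a)"]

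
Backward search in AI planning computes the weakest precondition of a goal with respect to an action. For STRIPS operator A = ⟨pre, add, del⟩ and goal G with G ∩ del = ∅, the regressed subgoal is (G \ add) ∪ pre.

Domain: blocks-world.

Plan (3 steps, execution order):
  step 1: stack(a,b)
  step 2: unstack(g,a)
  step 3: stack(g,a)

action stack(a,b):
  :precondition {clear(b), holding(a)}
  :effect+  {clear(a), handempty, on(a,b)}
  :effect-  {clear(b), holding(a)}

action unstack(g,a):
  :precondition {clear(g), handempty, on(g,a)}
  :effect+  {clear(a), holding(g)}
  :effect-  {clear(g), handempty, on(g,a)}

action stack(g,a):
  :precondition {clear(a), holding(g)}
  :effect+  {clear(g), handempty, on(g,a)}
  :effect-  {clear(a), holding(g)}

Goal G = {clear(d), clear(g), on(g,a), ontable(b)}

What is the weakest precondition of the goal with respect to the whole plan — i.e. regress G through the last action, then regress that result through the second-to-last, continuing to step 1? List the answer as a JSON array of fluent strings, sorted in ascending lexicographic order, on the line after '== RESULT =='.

Regress step by step:
  through step 3 (stack(g,a)): drop {clear(g), on(g,a)}, keep {clear(d), ontable(b)}, require {clear(a), holding(g)}
    → {clear(a), clear(d), holding(g), ontable(b)}
  through step 2 (unstack(g,a)): drop {clear(a), holding(g)}, keep {clear(d), ontable(b)}, require {clear(g), handempty, on(g,a)}
    → {clear(d), clear(g), handempty, on(g,a), ontable(b)}
  through step 1 (stack(a,b)): drop {handempty}, keep {clear(d), clear(g), on(g,a), ontable(b)}, require {clear(b), holding(a)}
    → {clear(b), clear(d), clear(g), holding(a), on(g,a), ontable(b)}

== RESULT ==
["clear(b)", "clear(d)", "clear(g)", "holding(a)", "on(g,a)", "ontable(b)"]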